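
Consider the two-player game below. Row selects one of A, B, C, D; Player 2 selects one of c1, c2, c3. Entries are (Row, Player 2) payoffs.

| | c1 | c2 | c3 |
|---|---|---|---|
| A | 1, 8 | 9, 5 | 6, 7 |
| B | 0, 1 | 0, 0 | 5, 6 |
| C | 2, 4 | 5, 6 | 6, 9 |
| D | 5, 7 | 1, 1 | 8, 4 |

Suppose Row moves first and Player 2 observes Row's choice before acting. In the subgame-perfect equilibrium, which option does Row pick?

Solve by backward induction (Row leads).
- A → Player 2 plays c1 (best of 8, 5, 7); Row gets 1.
- B → Player 2 plays c3 (best of 1, 0, 6); Row gets 5.
- C → Player 2 plays c3 (best of 4, 6, 9); Row gets 6.
- D → Player 2 plays c1 (best of 7, 1, 4); Row gets 5.
Among 1, 5, 6, 5, the best is 6 at C. Subgame-perfect outcome: (C, c3) with payoffs (6, 9).

C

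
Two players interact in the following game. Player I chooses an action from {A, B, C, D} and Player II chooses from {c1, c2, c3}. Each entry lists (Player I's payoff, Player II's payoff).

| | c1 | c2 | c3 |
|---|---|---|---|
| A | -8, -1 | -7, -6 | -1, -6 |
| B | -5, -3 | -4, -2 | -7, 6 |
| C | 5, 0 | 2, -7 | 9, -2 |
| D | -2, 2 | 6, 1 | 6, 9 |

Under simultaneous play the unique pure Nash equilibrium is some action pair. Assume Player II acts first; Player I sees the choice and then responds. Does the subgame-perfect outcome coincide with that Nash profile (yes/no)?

no

Solve by backward induction (Player II leads).
- c1 → Player I plays C (best of -8, -5, 5, -2); Player II gets 0.
- c2 → Player I plays D (best of -7, -4, 2, 6); Player II gets 1.
- c3 → Player I plays C (best of -1, -7, 9, 6); Player II gets -2.
Player II's induced payoffs are 0, 1, -2, so Player II commits to c2. Subgame-perfect outcome: (D, c2) with payoffs (6, 1).
Under simultaneous play:
Player I's best replies: c1→C; c2→D; c3→C.
Player II's best replies: A→c1; B→c3; C→c1; D→c3.
Only (C, c1) has each player best-responding; Nash payoffs (5, 0).
Sequential outcome (D, c2) differs from the Nash profile (C, c1).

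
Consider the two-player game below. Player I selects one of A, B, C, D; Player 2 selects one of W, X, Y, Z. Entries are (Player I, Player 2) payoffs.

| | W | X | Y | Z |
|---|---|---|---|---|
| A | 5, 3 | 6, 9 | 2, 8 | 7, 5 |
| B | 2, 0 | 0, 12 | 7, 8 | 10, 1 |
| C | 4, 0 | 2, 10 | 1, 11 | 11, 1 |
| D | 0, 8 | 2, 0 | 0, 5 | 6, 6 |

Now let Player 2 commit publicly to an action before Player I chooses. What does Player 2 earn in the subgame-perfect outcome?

Solve by backward induction (Player 2 leads).
- W → Player I plays A (best of 5, 2, 4, 0); Player 2 gets 3.
- X → Player I plays A (best of 6, 0, 2, 2); Player 2 gets 9.
- Y → Player I plays B (best of 2, 7, 1, 0); Player 2 gets 8.
- Z → Player I plays C (best of 7, 10, 11, 6); Player 2 gets 1.
Player 2's induced payoffs are 3, 9, 8, 1, so Player 2 commits to X. Subgame-perfect outcome: (A, X) with payoffs (6, 9).

9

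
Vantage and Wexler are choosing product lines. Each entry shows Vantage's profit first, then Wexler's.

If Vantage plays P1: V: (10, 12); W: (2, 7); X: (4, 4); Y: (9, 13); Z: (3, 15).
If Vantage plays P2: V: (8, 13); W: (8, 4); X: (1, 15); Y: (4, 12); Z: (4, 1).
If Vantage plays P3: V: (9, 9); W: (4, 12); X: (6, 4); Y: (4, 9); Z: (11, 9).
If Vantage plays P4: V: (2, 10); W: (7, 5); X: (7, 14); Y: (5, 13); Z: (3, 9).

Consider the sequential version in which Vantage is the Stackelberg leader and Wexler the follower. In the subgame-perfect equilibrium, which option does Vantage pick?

Backward induction with Vantage moving first.
- P1 → Wexler plays Z (best of 12, 7, 4, 13, 15); Vantage gets 3.
- P2 → Wexler plays X (best of 13, 4, 15, 12, 1); Vantage gets 1.
- P3 → Wexler plays W (best of 9, 12, 4, 9, 9); Vantage gets 4.
- P4 → Wexler plays X (best of 10, 5, 14, 13, 9); Vantage gets 7.
Among 3, 1, 4, 7, the best is 7 at P4. Subgame-perfect outcome: (P4, X) with payoffs (7, 14).

P4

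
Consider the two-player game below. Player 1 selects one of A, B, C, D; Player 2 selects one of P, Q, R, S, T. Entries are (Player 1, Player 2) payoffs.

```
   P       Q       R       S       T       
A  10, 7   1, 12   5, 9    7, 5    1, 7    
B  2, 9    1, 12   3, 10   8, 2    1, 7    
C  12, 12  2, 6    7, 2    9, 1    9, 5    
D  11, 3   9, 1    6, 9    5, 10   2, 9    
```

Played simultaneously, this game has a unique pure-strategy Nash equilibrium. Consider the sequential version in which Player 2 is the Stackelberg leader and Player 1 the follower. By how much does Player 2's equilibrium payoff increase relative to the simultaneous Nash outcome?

0

Solve by backward induction (Player 2 leads).
- P: BR = C, leader payoff 12.
- Q: BR = D, leader payoff 1.
- R: BR = C, leader payoff 2.
- S: BR = C, leader payoff 1.
- T: BR = C, leader payoff 5.
Player 2's induced payoffs are 12, 1, 2, 1, 5, so Player 2 commits to P. Subgame-perfect outcome: (C, P) with payoffs (12, 12).
Now find the simultaneous Nash equilibrium.
Player 1's best replies: P→C; Q→D; R→C; S→C; T→C.
Player 2's best replies: A→Q; B→Q; C→P; D→S.
Only (C, P) has each player best-responding; Nash payoffs (12, 12).
Player 2's commitment gain: 12 − 12 = 0.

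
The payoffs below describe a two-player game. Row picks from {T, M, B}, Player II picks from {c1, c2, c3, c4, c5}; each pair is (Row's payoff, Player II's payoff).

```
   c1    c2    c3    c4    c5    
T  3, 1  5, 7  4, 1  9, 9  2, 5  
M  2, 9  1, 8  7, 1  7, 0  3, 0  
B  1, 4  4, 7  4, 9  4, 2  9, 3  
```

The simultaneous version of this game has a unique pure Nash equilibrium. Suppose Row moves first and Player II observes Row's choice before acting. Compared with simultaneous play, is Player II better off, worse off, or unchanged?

unchanged

Backward induction with Row moving first.
- T → Player II plays c4 (best of 1, 7, 1, 9, 5); Row gets 9.
- M → Player II plays c1 (best of 9, 8, 1, 0, 0); Row gets 2.
- B → Player II plays c3 (best of 4, 7, 9, 2, 3); Row gets 4.
Row's induced payoffs are 9, 2, 4, so Row commits to T. Subgame-perfect outcome: (T, c4) with payoffs (9, 9).
Now find the simultaneous Nash equilibrium.
Row's best replies: c1→T; c2→T; c3→M; c4→T; c5→B.
Player II's best replies: T→c4; M→c1; B→c3.
Only (T, c4) has each player best-responding; Nash payoffs (9, 9).
Player II earns 9 sequentially versus 9 at the Nash outcome: unchanged.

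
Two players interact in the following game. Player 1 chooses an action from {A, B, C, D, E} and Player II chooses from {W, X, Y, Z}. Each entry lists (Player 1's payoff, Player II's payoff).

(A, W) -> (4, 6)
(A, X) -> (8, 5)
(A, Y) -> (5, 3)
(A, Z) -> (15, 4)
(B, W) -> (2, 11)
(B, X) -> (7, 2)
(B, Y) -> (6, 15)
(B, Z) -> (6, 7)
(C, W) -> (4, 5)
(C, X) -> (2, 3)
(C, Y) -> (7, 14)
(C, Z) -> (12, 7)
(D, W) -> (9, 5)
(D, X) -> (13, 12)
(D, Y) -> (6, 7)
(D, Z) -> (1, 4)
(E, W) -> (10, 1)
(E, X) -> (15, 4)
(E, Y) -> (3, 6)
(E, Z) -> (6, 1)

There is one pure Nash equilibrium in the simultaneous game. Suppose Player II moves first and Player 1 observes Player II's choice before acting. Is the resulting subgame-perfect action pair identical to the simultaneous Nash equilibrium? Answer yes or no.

yes

Work backward from Player 1's decision.
- W: Player 1 compares 4, 2, 4, 9, 10 and picks E; Player II would get 1.
- X: Player 1 compares 8, 7, 2, 13, 15 and picks E; Player II would get 4.
- Y: Player 1 compares 5, 6, 7, 6, 3 and picks C; Player II would get 14.
- Z: Player 1 compares 15, 6, 12, 1, 6 and picks A; Player II would get 4.
Player II's induced payoffs are 1, 4, 14, 4, so Player II commits to Y. Subgame-perfect outcome: (C, Y) with payoffs (7, 14).
Under simultaneous play:
Player 1's best replies: W→E; X→E; Y→C; Z→A.
Player II's best replies: A→W; B→Y; C→Y; D→X; E→Y.
Only (C, Y) has each player best-responding; Nash payoffs (7, 14).
Sequential outcome (C, Y) coincides with the Nash profile (C, Y).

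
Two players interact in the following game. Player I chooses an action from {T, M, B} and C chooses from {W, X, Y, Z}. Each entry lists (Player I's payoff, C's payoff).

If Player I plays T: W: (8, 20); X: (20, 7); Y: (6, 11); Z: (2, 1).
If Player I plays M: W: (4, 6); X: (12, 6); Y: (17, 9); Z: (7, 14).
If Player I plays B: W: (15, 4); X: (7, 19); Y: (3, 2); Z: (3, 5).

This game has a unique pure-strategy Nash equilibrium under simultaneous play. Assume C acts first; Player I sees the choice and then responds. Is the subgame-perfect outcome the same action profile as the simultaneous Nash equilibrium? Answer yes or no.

Work backward from Player I's decision.
- W: BR = B, leader payoff 4.
- X: BR = T, leader payoff 7.
- Y: BR = M, leader payoff 9.
- Z: BR = M, leader payoff 14.
Maximizing over 4, 7, 9, 14, C chooses Z. Subgame-perfect outcome: (M, Z) with payoffs (7, 14).
Under simultaneous play:
Player I's best replies: W→B; X→T; Y→M; Z→M.
C's best replies: T→W; M→Z; B→X.
The unique mutual best reply is (M, Z), giving (7, 14).
Sequential outcome (M, Z) coincides with the Nash profile (M, Z).

yes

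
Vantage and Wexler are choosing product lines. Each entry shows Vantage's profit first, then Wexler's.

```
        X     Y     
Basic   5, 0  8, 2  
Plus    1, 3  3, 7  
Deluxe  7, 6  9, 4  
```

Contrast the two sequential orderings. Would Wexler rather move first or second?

first

If Vantage leads: Wexler's best replies are Basic→Y, Plus→Y, Deluxe→X; Vantage's induced payoffs 8, 3, 7; outcome (Basic, Y), payoffs (8, 2).
If Wexler leads: Vantage's best replies are X→Deluxe, Y→Deluxe; Wexler's induced payoffs 6, 4; outcome (Deluxe, X), payoffs (7, 6).
Wexler gets 6 moving first and 2 moving second, so Wexler prefers to move first.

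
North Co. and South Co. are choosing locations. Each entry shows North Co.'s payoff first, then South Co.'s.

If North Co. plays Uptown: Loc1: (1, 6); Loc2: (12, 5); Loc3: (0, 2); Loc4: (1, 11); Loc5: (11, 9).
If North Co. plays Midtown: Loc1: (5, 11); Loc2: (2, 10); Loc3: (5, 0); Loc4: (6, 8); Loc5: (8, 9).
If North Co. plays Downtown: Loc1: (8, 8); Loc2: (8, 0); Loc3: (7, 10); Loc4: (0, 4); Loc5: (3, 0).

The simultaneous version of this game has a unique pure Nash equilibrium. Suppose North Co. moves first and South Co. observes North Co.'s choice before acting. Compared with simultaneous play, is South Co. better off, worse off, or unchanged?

unchanged

Solve by backward induction (North Co. leads).
- Uptown: BR = Loc4, leader payoff 1.
- Midtown: BR = Loc1, leader payoff 5.
- Downtown: BR = Loc3, leader payoff 7.
Among 1, 5, 7, the best is 7 at Downtown. Subgame-perfect outcome: (Downtown, Loc3) with payoffs (7, 10).
Under simultaneous play:
North Co.'s best replies: Loc1→Downtown; Loc2→Uptown; Loc3→Downtown; Loc4→Midtown; Loc5→Uptown.
South Co.'s best replies: Uptown→Loc4; Midtown→Loc1; Downtown→Loc3.
Only (Downtown, Loc3) has each player best-responding; Nash payoffs (7, 10).
South Co. earns 10 sequentially versus 10 at the Nash outcome: unchanged.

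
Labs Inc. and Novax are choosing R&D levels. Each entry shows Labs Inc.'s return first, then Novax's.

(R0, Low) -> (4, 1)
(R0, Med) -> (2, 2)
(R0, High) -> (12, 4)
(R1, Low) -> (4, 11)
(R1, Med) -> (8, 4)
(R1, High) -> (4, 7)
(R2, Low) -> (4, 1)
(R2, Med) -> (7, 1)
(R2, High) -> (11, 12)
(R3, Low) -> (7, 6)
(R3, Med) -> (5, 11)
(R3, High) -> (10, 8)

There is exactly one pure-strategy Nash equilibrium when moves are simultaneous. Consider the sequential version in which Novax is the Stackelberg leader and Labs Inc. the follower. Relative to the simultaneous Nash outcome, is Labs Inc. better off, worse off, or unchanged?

Backward induction with Novax moving first.
- Low: BR = R3, leader payoff 6.
- Med: BR = R1, leader payoff 4.
- High: BR = R0, leader payoff 4.
Maximizing over 6, 4, 4, Novax chooses Low. Subgame-perfect outcome: (R3, Low) with payoffs (7, 6).
Now find the simultaneous Nash equilibrium.
Labs Inc.'s best replies: Low→R3; Med→R1; High→R0.
Novax's best replies: R0→High; R1→Low; R2→High; R3→Med.
Only (R0, High) has each player best-responding; Nash payoffs (12, 4).
Labs Inc. earns 7 sequentially versus 12 at the Nash outcome: worse off.

worse off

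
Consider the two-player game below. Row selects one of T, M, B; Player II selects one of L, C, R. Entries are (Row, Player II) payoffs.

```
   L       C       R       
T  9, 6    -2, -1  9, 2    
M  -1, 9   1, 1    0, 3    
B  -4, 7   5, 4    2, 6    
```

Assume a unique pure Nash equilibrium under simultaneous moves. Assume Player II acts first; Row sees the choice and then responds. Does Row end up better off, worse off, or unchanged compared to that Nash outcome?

unchanged

Solve by backward induction (Player II leads).
- L: Row compares 9, -1, -4 and picks T; Player II would get 6.
- C: Row compares -2, 1, 5 and picks B; Player II would get 4.
- R: Row compares 9, 0, 2 and picks T; Player II would get 2.
Maximizing over 6, 4, 2, Player II chooses L. Subgame-perfect outcome: (T, L) with payoffs (9, 6).
Now find the simultaneous Nash equilibrium.
Row's best replies: L→T; C→B; R→T.
Player II's best replies: T→L; M→L; B→L.
Only (T, L) has each player best-responding; Nash payoffs (9, 6).
Row earns 9 sequentially versus 9 at the Nash outcome: unchanged.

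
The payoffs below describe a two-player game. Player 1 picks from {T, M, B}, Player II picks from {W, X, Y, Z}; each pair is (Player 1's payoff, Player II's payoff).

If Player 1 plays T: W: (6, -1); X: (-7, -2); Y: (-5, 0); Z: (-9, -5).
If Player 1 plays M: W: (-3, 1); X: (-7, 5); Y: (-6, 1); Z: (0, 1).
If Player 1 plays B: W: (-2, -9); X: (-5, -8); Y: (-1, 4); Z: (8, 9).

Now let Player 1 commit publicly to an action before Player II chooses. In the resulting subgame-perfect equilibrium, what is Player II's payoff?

9

Work backward from Player II's decision.
- T: BR = Y, leader payoff -5.
- M: BR = X, leader payoff -7.
- B: BR = Z, leader payoff 8.
Among -5, -7, 8, the best is 8 at B. Subgame-perfect outcome: (B, Z) with payoffs (8, 9).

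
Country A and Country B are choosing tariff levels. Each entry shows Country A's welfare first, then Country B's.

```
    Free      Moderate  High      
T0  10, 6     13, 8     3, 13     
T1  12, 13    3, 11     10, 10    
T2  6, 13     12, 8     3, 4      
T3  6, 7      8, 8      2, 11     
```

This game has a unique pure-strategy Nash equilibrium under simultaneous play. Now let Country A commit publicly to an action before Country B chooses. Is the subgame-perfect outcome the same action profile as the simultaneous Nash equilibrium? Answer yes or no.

yes

Work backward from Country B's decision.
- T0 → Country B plays High (best of 6, 8, 13); Country A gets 3.
- T1 → Country B plays Free (best of 13, 11, 10); Country A gets 12.
- T2 → Country B plays Free (best of 13, 8, 4); Country A gets 6.
- T3 → Country B plays High (best of 7, 8, 11); Country A gets 2.
Maximizing over 3, 12, 6, 2, Country A chooses T1. Subgame-perfect outcome: (T1, Free) with payoffs (12, 13).
Now find the simultaneous Nash equilibrium.
Country A's best replies: Free→T1; Moderate→T0; High→T1.
Country B's best replies: T0→High; T1→Free; T2→Free; T3→High.
The unique mutual best reply is (T1, Free), giving (12, 13).
Sequential outcome (T1, Free) coincides with the Nash profile (T1, Free).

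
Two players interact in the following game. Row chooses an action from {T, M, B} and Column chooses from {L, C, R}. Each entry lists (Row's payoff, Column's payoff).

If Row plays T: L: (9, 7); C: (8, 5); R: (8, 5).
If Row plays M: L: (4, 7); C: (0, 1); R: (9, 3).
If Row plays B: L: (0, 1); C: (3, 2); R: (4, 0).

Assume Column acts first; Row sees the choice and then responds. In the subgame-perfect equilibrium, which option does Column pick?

L

Row best-responds to each possible Column move:
- L: BR = T, leader payoff 7.
- C: BR = T, leader payoff 5.
- R: BR = M, leader payoff 3.
Column's induced payoffs are 7, 5, 3, so Column commits to L. Subgame-perfect outcome: (T, L) with payoffs (9, 7).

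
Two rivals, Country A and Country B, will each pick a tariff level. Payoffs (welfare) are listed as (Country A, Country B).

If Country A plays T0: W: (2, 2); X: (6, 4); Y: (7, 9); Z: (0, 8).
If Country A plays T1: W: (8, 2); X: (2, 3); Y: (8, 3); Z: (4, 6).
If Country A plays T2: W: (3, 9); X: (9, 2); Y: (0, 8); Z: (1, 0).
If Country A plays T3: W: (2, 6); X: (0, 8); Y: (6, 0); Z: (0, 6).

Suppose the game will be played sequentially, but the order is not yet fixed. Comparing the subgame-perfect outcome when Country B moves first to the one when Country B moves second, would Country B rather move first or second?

If Country A leads: Country B's best replies are T0→Y, T1→Z, T2→W, T3→X; Country A's induced payoffs 7, 4, 3, 0; outcome (T0, Y), payoffs (7, 9).
If Country B leads: Country A's best replies are W→T1, X→T2, Y→T1, Z→T1; Country B's induced payoffs 2, 2, 3, 6; outcome (T1, Z), payoffs (4, 6).
Country B gets 6 moving first and 9 moving second, so Country B prefers to move second.

second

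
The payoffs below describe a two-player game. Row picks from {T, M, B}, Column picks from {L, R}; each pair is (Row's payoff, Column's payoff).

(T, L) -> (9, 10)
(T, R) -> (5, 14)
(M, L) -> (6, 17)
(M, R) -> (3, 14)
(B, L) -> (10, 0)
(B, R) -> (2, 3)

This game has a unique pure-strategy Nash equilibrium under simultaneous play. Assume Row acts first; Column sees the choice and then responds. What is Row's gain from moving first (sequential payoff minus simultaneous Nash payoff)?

Column best-responds to each possible Row move:
- T: Column compares 10, 14 and picks R; Row would get 5.
- M: Column compares 17, 14 and picks L; Row would get 6.
- B: Column compares 0, 3 and picks R; Row would get 2.
Among 5, 6, 2, the best is 6 at M. Subgame-perfect outcome: (M, L) with payoffs (6, 17).
Under simultaneous play:
Row's best replies: L→B; R→T.
Column's best replies: T→R; M→L; B→R.
The unique mutual best reply is (T, R), giving (5, 14).
Row's commitment gain: 6 − 5 = 1.

1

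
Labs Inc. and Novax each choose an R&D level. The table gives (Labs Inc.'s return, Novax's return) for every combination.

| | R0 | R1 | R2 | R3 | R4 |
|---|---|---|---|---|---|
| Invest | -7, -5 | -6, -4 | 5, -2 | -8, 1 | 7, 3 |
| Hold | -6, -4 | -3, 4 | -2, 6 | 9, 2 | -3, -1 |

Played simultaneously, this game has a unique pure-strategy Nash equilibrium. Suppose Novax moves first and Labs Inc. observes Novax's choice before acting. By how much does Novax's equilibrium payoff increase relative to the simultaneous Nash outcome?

1

Labs Inc. best-responds to each possible Novax move:
- R0: BR = Hold, leader payoff -4.
- R1: BR = Hold, leader payoff 4.
- R2: BR = Invest, leader payoff -2.
- R3: BR = Hold, leader payoff 2.
- R4: BR = Invest, leader payoff 3.
Among -4, 4, -2, 2, 3, the best is 4 at R1. Subgame-perfect outcome: (Hold, R1) with payoffs (-3, 4).
For the simultaneous game, intersect best replies.
Labs Inc.'s best replies: R0→Hold; R1→Hold; R2→Invest; R3→Hold; R4→Invest.
Novax's best replies: Invest→R4; Hold→R2.
Only (Invest, R4) has each player best-responding; Nash payoffs (7, 3).
Novax's commitment gain: 4 − 3 = 1.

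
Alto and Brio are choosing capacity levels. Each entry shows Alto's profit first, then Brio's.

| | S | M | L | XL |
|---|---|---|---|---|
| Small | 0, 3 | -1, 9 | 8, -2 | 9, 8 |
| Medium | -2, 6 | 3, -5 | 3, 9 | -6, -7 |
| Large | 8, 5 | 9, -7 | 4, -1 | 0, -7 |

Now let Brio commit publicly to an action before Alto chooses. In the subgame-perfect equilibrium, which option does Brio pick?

XL

Backward induction with Brio moving first.
- S: Alto compares 0, -2, 8 and picks Large; Brio would get 5.
- M: Alto compares -1, 3, 9 and picks Large; Brio would get -7.
- L: Alto compares 8, 3, 4 and picks Small; Brio would get -2.
- XL: Alto compares 9, -6, 0 and picks Small; Brio would get 8.
Among 5, -7, -2, 8, the best is 8 at XL. Subgame-perfect outcome: (Small, XL) with payoffs (9, 8).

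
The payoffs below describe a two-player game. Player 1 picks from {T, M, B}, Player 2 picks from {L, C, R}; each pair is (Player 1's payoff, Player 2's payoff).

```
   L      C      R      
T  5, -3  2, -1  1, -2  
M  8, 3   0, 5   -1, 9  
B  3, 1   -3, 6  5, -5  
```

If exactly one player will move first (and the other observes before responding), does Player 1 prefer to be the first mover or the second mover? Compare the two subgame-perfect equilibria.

second

If Player 1 leads: Player 2's best replies are T→C, M→R, B→C; Player 1's induced payoffs 2, -1, -3; outcome (T, C), payoffs (2, -1).
If Player 2 leads: Player 1's best replies are L→M, C→T, R→B; Player 2's induced payoffs 3, -1, -5; outcome (M, L), payoffs (8, 3).
Player 1 gets 2 moving first and 8 moving second, so Player 1 prefers to move second.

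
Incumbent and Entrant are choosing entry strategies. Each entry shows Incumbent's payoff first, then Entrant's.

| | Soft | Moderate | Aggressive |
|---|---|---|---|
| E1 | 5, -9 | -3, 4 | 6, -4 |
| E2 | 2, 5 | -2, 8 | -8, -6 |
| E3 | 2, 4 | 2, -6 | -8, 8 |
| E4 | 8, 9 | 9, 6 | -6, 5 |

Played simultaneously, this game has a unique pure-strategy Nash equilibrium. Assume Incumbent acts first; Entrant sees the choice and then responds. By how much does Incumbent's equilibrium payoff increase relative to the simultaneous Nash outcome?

0

Work backward from Entrant's decision.
- E1 → Entrant plays Moderate (best of -9, 4, -4); Incumbent gets -3.
- E2 → Entrant plays Moderate (best of 5, 8, -6); Incumbent gets -2.
- E3 → Entrant plays Aggressive (best of 4, -6, 8); Incumbent gets -8.
- E4 → Entrant plays Soft (best of 9, 6, 5); Incumbent gets 8.
Maximizing over -3, -2, -8, 8, Incumbent chooses E4. Subgame-perfect outcome: (E4, Soft) with payoffs (8, 9).
Now find the simultaneous Nash equilibrium.
Incumbent's best replies: Soft→E4; Moderate→E4; Aggressive→E1.
Entrant's best replies: E1→Moderate; E2→Moderate; E3→Aggressive; E4→Soft.
Only (E4, Soft) has each player best-responding; Nash payoffs (8, 9).
Incumbent's commitment gain: 8 − 8 = 0.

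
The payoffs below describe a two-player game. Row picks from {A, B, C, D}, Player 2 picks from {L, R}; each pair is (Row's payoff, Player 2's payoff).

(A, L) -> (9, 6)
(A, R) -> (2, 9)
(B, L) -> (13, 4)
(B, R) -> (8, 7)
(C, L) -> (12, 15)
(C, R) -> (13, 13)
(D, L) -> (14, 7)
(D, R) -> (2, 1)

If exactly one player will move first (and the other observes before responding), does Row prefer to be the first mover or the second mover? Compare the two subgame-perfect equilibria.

If Row leads: Player 2's best replies are A→R, B→R, C→L, D→L; Row's induced payoffs 2, 8, 12, 14; outcome (D, L), payoffs (14, 7).
If Player 2 leads: Row's best replies are L→D, R→C; Player 2's induced payoffs 7, 13; outcome (C, R), payoffs (13, 13).
Row gets 14 moving first and 13 moving second, so Row prefers to move first.

first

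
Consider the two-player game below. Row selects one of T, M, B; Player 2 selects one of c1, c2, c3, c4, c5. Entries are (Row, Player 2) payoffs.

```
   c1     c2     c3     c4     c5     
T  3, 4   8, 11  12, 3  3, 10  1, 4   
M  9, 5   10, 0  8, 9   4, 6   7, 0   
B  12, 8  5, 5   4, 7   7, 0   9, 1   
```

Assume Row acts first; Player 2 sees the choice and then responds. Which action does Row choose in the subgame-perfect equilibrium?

Backward induction with Row moving first.
- T: Player 2 compares 4, 11, 3, 10, 4 and picks c2; Row would get 8.
- M: Player 2 compares 5, 0, 9, 6, 0 and picks c3; Row would get 8.
- B: Player 2 compares 8, 5, 7, 0, 1 and picks c1; Row would get 12.
Maximizing over 8, 8, 12, Row chooses B. Subgame-perfect outcome: (B, c1) with payoffs (12, 8).

B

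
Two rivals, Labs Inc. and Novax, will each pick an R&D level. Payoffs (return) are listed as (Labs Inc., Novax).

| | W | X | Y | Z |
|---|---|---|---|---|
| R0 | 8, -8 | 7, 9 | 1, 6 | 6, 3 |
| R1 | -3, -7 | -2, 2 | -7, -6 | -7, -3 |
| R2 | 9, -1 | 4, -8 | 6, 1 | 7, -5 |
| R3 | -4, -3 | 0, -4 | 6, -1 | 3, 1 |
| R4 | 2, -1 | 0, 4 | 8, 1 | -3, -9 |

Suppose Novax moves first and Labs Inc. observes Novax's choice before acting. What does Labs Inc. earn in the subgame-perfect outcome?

7

Work backward from Labs Inc.'s decision.
- W: BR = R2, leader payoff -1.
- X: BR = R0, leader payoff 9.
- Y: BR = R4, leader payoff 1.
- Z: BR = R2, leader payoff -5.
Among -1, 9, 1, -5, the best is 9 at X. Subgame-perfect outcome: (R0, X) with payoffs (7, 9).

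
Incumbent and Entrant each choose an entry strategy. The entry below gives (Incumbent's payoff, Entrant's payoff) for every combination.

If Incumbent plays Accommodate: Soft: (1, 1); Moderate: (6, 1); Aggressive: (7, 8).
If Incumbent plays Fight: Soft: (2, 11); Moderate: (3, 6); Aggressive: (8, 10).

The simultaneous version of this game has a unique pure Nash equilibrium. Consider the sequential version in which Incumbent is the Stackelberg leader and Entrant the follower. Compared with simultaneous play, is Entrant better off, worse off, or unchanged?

worse off

Solve by backward induction (Incumbent leads).
- Accommodate: Entrant compares 1, 1, 8 and picks Aggressive; Incumbent would get 7.
- Fight: Entrant compares 11, 6, 10 and picks Soft; Incumbent would get 2.
Incumbent's induced payoffs are 7, 2, so Incumbent commits to Accommodate. Subgame-perfect outcome: (Accommodate, Aggressive) with payoffs (7, 8).
Under simultaneous play:
Incumbent's best replies: Soft→Fight; Moderate→Accommodate; Aggressive→Fight.
Entrant's best replies: Accommodate→Aggressive; Fight→Soft.
Only (Fight, Soft) has each player best-responding; Nash payoffs (2, 11).
Entrant earns 8 sequentially versus 11 at the Nash outcome: worse off.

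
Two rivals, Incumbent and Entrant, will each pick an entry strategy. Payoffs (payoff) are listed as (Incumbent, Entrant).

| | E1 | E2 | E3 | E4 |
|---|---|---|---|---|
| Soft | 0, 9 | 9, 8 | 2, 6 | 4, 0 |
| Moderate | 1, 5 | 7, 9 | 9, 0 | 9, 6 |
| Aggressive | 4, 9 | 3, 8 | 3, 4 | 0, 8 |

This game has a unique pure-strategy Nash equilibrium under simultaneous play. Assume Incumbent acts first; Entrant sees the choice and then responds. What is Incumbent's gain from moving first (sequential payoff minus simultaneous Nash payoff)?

3

Backward induction with Incumbent moving first.
- Soft → Entrant plays E1 (best of 9, 8, 6, 0); Incumbent gets 0.
- Moderate → Entrant plays E2 (best of 5, 9, 0, 6); Incumbent gets 7.
- Aggressive → Entrant plays E1 (best of 9, 8, 4, 8); Incumbent gets 4.
Incumbent's induced payoffs are 0, 7, 4, so Incumbent commits to Moderate. Subgame-perfect outcome: (Moderate, E2) with payoffs (7, 9).
Under simultaneous play:
Incumbent's best replies: E1→Aggressive; E2→Soft; E3→Moderate; E4→Moderate.
Entrant's best replies: Soft→E1; Moderate→E2; Aggressive→E1.
The unique mutual best reply is (Aggressive, E1), giving (4, 9).
Incumbent's commitment gain: 7 − 4 = 3.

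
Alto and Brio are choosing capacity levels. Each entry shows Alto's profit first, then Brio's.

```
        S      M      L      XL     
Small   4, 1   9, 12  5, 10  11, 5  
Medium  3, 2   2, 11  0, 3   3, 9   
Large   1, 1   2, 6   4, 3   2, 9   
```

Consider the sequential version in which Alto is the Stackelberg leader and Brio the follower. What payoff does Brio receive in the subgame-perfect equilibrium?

12

Work backward from Brio's decision.
- Small → Brio plays M (best of 1, 12, 10, 5); Alto gets 9.
- Medium → Brio plays M (best of 2, 11, 3, 9); Alto gets 2.
- Large → Brio plays XL (best of 1, 6, 3, 9); Alto gets 2.
Among 9, 2, 2, the best is 9 at Small. Subgame-perfect outcome: (Small, M) with payoffs (9, 12).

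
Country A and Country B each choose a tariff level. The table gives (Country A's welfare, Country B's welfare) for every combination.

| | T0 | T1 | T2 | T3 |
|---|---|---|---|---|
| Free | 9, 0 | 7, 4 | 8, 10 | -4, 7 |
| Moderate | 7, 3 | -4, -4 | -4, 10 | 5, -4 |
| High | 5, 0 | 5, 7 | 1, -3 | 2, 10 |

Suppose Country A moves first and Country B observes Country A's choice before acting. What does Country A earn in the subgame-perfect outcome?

8

Work backward from Country B's decision.
- Free → Country B plays T2 (best of 0, 4, 10, 7); Country A gets 8.
- Moderate → Country B plays T2 (best of 3, -4, 10, -4); Country A gets -4.
- High → Country B plays T3 (best of 0, 7, -3, 10); Country A gets 2.
Country A's induced payoffs are 8, -4, 2, so Country A commits to Free. Subgame-perfect outcome: (Free, T2) with payoffs (8, 10).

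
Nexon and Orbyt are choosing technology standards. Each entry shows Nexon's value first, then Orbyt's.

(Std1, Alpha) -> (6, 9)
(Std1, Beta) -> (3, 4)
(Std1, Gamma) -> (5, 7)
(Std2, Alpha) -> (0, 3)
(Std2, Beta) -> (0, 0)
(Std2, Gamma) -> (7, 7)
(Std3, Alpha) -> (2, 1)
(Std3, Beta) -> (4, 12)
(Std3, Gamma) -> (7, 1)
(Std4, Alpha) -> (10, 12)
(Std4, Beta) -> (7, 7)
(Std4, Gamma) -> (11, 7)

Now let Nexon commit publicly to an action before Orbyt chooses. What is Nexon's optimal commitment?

Work backward from Orbyt's decision.
- Std1: BR = Alpha, leader payoff 6.
- Std2: BR = Gamma, leader payoff 7.
- Std3: BR = Beta, leader payoff 4.
- Std4: BR = Alpha, leader payoff 10.
Among 6, 7, 4, 10, the best is 10 at Std4. Subgame-perfect outcome: (Std4, Alpha) with payoffs (10, 12).

Std4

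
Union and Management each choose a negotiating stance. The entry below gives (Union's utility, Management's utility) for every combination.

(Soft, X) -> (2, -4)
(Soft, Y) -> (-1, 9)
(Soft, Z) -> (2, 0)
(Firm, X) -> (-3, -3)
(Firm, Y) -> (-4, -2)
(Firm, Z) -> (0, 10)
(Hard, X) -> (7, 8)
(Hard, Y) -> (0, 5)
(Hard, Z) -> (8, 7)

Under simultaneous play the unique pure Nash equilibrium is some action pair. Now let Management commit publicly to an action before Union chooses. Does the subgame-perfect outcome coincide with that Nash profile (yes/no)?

yes

Work backward from Union's decision.
- X: BR = Hard, leader payoff 8.
- Y: BR = Hard, leader payoff 5.
- Z: BR = Hard, leader payoff 7.
Maximizing over 8, 5, 7, Management chooses X. Subgame-perfect outcome: (Hard, X) with payoffs (7, 8).
Now find the simultaneous Nash equilibrium.
Union's best replies: X→Hard; Y→Hard; Z→Hard.
Management's best replies: Soft→Y; Firm→Z; Hard→X.
Only (Hard, X) has each player best-responding; Nash payoffs (7, 8).
Sequential outcome (Hard, X) coincides with the Nash profile (Hard, X).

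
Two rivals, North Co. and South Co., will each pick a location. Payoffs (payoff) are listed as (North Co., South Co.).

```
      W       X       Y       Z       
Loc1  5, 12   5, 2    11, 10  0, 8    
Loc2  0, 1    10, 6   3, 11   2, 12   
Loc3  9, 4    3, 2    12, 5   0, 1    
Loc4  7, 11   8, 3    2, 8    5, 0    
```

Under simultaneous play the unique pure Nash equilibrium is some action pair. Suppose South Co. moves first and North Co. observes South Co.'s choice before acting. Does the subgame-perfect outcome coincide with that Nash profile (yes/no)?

no

Backward induction with South Co. moving first.
- W → North Co. plays Loc3 (best of 5, 0, 9, 7); South Co. gets 4.
- X → North Co. plays Loc2 (best of 5, 10, 3, 8); South Co. gets 6.
- Y → North Co. plays Loc3 (best of 11, 3, 12, 2); South Co. gets 5.
- Z → North Co. plays Loc4 (best of 0, 2, 0, 5); South Co. gets 0.
Maximizing over 4, 6, 5, 0, South Co. chooses X. Subgame-perfect outcome: (Loc2, X) with payoffs (10, 6).
For the simultaneous game, intersect best replies.
North Co.'s best replies: W→Loc3; X→Loc2; Y→Loc3; Z→Loc4.
South Co.'s best replies: Loc1→W; Loc2→Z; Loc3→Y; Loc4→W.
Only (Loc3, Y) has each player best-responding; Nash payoffs (12, 5).
Sequential outcome (Loc2, X) differs from the Nash profile (Loc3, Y).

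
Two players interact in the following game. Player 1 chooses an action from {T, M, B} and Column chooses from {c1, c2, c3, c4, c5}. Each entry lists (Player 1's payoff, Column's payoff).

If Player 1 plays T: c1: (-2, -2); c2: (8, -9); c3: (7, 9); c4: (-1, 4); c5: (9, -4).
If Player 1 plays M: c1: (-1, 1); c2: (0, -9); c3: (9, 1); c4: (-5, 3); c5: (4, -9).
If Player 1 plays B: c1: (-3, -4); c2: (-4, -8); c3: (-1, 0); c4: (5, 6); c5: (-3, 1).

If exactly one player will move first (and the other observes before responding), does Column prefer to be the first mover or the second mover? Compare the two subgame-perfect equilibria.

If Player 1 leads: Column's best replies are T→c3, M→c4, B→c4; Player 1's induced payoffs 7, -5, 5; outcome (T, c3), payoffs (7, 9).
If Column leads: Player 1's best replies are c1→M, c2→T, c3→M, c4→B, c5→T; Column's induced payoffs 1, -9, 1, 6, -4; outcome (B, c4), payoffs (5, 6).
Column gets 6 moving first and 9 moving second, so Column prefers to move second.

second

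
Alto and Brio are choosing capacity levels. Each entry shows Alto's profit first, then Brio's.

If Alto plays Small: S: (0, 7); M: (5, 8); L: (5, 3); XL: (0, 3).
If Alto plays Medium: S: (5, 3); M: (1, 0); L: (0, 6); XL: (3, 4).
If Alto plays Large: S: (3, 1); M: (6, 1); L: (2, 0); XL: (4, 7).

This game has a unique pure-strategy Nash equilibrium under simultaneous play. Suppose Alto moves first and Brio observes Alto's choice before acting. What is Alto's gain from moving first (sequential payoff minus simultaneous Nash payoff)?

Solve by backward induction (Alto leads).
- Small: BR = M, leader payoff 5.
- Medium: BR = L, leader payoff 0.
- Large: BR = XL, leader payoff 4.
Among 5, 0, 4, the best is 5 at Small. Subgame-perfect outcome: (Small, M) with payoffs (5, 8).
For the simultaneous game, intersect best replies.
Alto's best replies: S→Medium; M→Large; L→Small; XL→Large.
Brio's best replies: Small→M; Medium→L; Large→XL.
Only (Large, XL) has each player best-responding; Nash payoffs (4, 7).
Alto's commitment gain: 5 − 4 = 1.

1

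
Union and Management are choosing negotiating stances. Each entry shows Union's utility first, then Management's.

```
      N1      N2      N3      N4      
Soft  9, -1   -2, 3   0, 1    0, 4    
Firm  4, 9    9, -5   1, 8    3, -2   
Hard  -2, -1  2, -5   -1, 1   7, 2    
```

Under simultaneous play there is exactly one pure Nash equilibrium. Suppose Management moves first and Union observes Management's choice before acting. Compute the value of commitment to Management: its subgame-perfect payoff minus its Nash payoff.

6

Solve by backward induction (Management leads).
- N1 → Union plays Soft (best of 9, 4, -2); Management gets -1.
- N2 → Union plays Firm (best of -2, 9, 2); Management gets -5.
- N3 → Union plays Firm (best of 0, 1, -1); Management gets 8.
- N4 → Union plays Hard (best of 0, 3, 7); Management gets 2.
Maximizing over -1, -5, 8, 2, Management chooses N3. Subgame-perfect outcome: (Firm, N3) with payoffs (1, 8).
For the simultaneous game, intersect best replies.
Union's best replies: N1→Soft; N2→Firm; N3→Firm; N4→Hard.
Management's best replies: Soft→N4; Firm→N1; Hard→N4.
The unique mutual best reply is (Hard, N4), giving (7, 2).
Management's commitment gain: 8 − 2 = 6.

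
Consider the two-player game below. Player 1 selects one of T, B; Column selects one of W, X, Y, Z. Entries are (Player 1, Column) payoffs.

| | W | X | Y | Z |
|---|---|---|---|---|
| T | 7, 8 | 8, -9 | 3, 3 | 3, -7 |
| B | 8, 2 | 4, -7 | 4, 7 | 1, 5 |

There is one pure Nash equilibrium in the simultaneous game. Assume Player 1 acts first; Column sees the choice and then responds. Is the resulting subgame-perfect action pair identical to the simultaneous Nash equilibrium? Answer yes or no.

Solve by backward induction (Player 1 leads).
- T: Column compares 8, -9, 3, -7 and picks W; Player 1 would get 7.
- B: Column compares 2, -7, 7, 5 and picks Y; Player 1 would get 4.
Maximizing over 7, 4, Player 1 chooses T. Subgame-perfect outcome: (T, W) with payoffs (7, 8).
Now find the simultaneous Nash equilibrium.
Player 1's best replies: W→B; X→T; Y→B; Z→T.
Column's best replies: T→W; B→Y.
Only (B, Y) has each player best-responding; Nash payoffs (4, 7).
Sequential outcome (T, W) differs from the Nash profile (B, Y).

no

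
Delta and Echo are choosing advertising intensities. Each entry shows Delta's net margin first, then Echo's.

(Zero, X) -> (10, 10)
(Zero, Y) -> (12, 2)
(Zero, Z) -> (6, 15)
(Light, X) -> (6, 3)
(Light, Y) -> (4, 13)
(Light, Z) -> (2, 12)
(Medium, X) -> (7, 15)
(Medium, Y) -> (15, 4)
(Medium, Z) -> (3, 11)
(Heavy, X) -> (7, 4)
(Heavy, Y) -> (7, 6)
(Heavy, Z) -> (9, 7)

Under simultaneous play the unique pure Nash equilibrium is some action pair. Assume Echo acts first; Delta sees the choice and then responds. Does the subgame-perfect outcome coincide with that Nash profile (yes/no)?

Solve by backward induction (Echo leads).
- X → Delta plays Zero (best of 10, 6, 7, 7); Echo gets 10.
- Y → Delta plays Medium (best of 12, 4, 15, 7); Echo gets 4.
- Z → Delta plays Heavy (best of 6, 2, 3, 9); Echo gets 7.
Among 10, 4, 7, the best is 10 at X. Subgame-perfect outcome: (Zero, X) with payoffs (10, 10).
Now find the simultaneous Nash equilibrium.
Delta's best replies: X→Zero; Y→Medium; Z→Heavy.
Echo's best replies: Zero→Z; Light→Y; Medium→X; Heavy→Z.
Only (Heavy, Z) has each player best-responding; Nash payoffs (9, 7).
Sequential outcome (Zero, X) differs from the Nash profile (Heavy, Z).

no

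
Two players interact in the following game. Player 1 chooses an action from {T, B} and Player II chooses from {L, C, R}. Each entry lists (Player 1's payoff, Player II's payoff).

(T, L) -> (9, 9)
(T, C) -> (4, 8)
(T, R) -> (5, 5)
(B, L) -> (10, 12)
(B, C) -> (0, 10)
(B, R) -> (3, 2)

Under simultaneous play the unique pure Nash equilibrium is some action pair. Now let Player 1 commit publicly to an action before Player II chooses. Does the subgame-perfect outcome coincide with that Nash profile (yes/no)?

Player II best-responds to each possible Player 1 move:
- T: Player II compares 9, 8, 5 and picks L; Player 1 would get 9.
- B: Player II compares 12, 10, 2 and picks L; Player 1 would get 10.
Among 9, 10, the best is 10 at B. Subgame-perfect outcome: (B, L) with payoffs (10, 12).
Now find the simultaneous Nash equilibrium.
Player 1's best replies: L→B; C→T; R→T.
Player II's best replies: T→L; B→L.
The unique mutual best reply is (B, L), giving (10, 12).
Sequential outcome (B, L) coincides with the Nash profile (B, L).

yes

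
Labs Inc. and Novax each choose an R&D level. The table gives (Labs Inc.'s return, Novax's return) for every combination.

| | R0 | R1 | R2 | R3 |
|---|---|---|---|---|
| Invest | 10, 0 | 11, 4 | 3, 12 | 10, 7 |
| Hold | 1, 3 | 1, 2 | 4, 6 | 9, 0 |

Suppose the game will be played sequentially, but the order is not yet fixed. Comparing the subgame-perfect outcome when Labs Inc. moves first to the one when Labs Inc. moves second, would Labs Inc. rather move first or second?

second

If Labs Inc. leads: Novax's best replies are Invest→R2, Hold→R2; Labs Inc.'s induced payoffs 3, 4; outcome (Hold, R2), payoffs (4, 6).
If Novax leads: Labs Inc.'s best replies are R0→Invest, R1→Invest, R2→Hold, R3→Invest; Novax's induced payoffs 0, 4, 6, 7; outcome (Invest, R3), payoffs (10, 7).
Labs Inc. gets 4 moving first and 10 moving second, so Labs Inc. prefers to move second.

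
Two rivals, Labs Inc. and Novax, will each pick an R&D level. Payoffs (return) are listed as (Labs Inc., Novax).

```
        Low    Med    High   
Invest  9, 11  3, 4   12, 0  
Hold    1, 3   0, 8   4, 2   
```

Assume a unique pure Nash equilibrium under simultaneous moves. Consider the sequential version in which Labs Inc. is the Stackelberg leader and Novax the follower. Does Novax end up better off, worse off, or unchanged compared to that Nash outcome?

unchanged

Work backward from Novax's decision.
- Invest: Novax compares 11, 4, 0 and picks Low; Labs Inc. would get 9.
- Hold: Novax compares 3, 8, 2 and picks Med; Labs Inc. would get 0.
Maximizing over 9, 0, Labs Inc. chooses Invest. Subgame-perfect outcome: (Invest, Low) with payoffs (9, 11).
Under simultaneous play:
Labs Inc.'s best replies: Low→Invest; Med→Invest; High→Invest.
Novax's best replies: Invest→Low; Hold→Med.
Only (Invest, Low) has each player best-responding; Nash payoffs (9, 11).
Novax earns 11 sequentially versus 11 at the Nash outcome: unchanged.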